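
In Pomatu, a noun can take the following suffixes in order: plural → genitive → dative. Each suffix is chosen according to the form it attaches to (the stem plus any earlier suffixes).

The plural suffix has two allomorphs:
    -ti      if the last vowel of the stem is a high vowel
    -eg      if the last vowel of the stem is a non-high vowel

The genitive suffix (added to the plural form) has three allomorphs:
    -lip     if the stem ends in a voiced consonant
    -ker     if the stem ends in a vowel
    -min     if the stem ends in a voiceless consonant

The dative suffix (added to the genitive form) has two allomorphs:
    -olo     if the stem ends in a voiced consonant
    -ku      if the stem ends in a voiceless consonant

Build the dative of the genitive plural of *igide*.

igideeglipku

The last vowel of *igide* is /e/, which is a non-high vowel, so the plural suffix is -eg, giving *igideeg*.
The final sound of the plural form *igideeg* is /g/, which is a voiced consonant, so the genitive suffix is -lip, giving *igideeglip*.
The genitive form *igideeglip*: final consonant = /p/, voiceless → -ku → *igideeglipku*.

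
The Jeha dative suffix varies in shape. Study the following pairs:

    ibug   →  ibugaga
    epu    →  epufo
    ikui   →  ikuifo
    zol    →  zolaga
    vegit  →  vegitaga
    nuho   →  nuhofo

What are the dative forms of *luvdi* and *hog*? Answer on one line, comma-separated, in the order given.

The pattern is consonant vs. vowel: -aga when the stem ends in a consonant (*ibug*, *zol*, *vegit*); -fo when the stem ends in a vowel (*epu*, *ikui*, *nuho*).
Since the final sound of *luvdi* is /i/ (a vowel), it takes -fo, giving *luvdifo*.
Since the final sound of *hog* is /g/ (a consonant), it takes -aga, giving *hogaga*.

luvdifo, hogaga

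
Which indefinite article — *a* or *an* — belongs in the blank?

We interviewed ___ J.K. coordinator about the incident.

a

The indefinite article is chosen by the initial *sound* of the following word, not its spelling.
The initialism *J.K.* is read letter by letter; the first letter, J, is pronounced /dʒeɪ/, which begins with a consonant sound.
So the article is *a*: We interviewed a J.K. coordinator about the incident.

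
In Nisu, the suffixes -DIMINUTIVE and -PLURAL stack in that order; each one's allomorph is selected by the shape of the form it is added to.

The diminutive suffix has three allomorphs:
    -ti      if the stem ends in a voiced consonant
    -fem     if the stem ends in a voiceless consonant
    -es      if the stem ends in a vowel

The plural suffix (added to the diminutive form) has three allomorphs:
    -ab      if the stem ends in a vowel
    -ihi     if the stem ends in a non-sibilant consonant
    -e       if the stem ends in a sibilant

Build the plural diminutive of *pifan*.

pifantiab

*pifan* — final sound /n/ (a voiced consonant) → -ti → *pifanti*.
The diminutive form *pifanti* — final sound /i/ (a vowel) → -ab → *pifantiab*.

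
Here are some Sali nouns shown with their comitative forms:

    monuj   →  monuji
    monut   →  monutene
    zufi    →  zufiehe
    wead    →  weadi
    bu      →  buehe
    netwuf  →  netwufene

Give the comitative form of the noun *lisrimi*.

lisrimiehe

Looking at the final sound of each stem: -ene when the stem ends in a voiceless consonant (*monut*, *netwuf*); -i when the stem ends in a voiced consonant (*monuj*, *wead*); -ehe when the stem ends in a vowel (*zufi*, *bu*).
*lisrimi*: final sound = /i/, a vowel → -ehe → *lisrimiehe*.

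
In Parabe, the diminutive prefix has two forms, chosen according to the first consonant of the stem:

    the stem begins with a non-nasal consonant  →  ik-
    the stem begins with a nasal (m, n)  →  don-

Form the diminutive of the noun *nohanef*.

*nohanef*: first consonant = /n/, a nasal → don- → *donnohanef*.

donnohanef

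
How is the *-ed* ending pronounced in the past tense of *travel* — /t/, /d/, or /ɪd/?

/d/

The stem *travel* ends in a voiced sound other than /d/.
The -ed suffix is realized as /ɪd/ after /t, d/; as /t/ after other voiceless consonants; and as /d/ after other voiced sounds.
So -ed on *travel* is pronounced /d/.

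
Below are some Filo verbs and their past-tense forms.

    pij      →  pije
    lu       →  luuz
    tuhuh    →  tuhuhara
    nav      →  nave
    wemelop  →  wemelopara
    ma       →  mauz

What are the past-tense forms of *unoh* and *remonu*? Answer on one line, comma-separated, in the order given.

Looking at the final sound of each stem: -ara when the stem ends in a voiceless consonant (*tuhuh*, *wemelop*); -e when the stem ends in a voiced consonant (*pij*, *nav*); -uz when the stem ends in a vowel (*lu*, *ma*).
Since the final sound of *unoh* is /h/ (a voiceless consonant), it takes -ara, giving *unohara*.
The final sound of *remonu* is /u/, which is a vowel, so the suffix is -uz, giving *remonuuz*.

unohara, remonuuz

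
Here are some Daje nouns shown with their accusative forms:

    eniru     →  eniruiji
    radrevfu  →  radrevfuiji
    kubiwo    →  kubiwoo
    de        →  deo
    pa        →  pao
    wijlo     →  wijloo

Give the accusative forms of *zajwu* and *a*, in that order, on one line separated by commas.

zajwuiji, ao

The alternation tracks the last vowel of the stem — -iji when the last vowel of the stem is a high vowel (*eniru*, *radrevfu*); -o when the last vowel of the stem is a non-high vowel (*kubiwo*, *de*, *pa*, *wijlo*).
*zajwu*: last vowel = /u/, a high vowel → -iji → *zajwuiji*.
*a*: last vowel = /a/, a non-high vowel → -o → *ao*.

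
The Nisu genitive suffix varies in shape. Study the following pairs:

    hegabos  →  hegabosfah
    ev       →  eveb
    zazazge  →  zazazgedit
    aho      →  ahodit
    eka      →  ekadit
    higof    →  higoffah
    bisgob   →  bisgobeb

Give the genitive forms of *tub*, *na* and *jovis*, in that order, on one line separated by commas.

tubeb, nadit, jovisfah

The suffix is conditioned by the final sound: -fah when the stem ends in a voiceless consonant (*hegabos*, *higof*); -eb when the stem ends in a voiced consonant (*ev*, *bisgob*); -dit when the stem ends in a vowel (*zazazge*, *aho*, *eka*).
Since the final sound of *tub* is /b/ (a voiced consonant), it takes -eb, giving *tubeb*.
Since the final sound of *na* is /a/ (a vowel), it takes -dit, giving *nadit*.
*jovis*: final sound = /s/, a voiceless consonant → -fah → *jovisfah*.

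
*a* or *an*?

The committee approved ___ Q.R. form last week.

The indefinite article is chosen by the initial *sound* of the following word, not its spelling.
The initialism *Q.R.* is read letter by letter; the first letter, Q, is pronounced /kjuː/, which begins with a consonant sound.
So the article is *a*: The committee approved a Q.R. form last week.

a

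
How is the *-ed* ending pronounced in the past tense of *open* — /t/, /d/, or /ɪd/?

/d/

The stem *open* ends in a voiced sound other than /d/.
The -ed suffix is realized as /ɪd/ after /t, d/; as /t/ after other voiceless consonants; and as /d/ after other voiced sounds.
So -ed on *open* is pronounced /d/.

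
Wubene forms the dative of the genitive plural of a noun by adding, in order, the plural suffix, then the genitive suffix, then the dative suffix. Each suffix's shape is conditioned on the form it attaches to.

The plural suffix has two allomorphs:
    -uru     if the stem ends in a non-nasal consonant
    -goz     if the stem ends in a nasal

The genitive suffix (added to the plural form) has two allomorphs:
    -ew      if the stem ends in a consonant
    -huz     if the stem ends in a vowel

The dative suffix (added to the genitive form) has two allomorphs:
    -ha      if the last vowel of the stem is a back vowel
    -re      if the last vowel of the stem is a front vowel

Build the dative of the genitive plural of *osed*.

*osed*: final consonant = /d/, non-nasal → -uru → *oseduru*.
The plural form *oseduru*: final sound = /u/, a vowel → -huz → *oseduruhuz*.
The genitive form *oseduruhuz*: last vowel = /u/, a back vowel → -ha → *oseduruhuzha*.

oseduruhuzha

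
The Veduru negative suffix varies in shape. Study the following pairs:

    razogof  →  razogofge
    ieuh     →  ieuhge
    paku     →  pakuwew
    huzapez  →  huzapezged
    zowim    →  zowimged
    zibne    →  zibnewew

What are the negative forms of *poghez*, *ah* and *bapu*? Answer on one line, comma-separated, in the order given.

The alternation tracks the final sound of the stem — -ge when the stem ends in a voiceless consonant (*razogof*, *ieuh*); -ged when the stem ends in a voiced consonant (*huzapez*, *zowim*); -wew when the stem ends in a vowel (*paku*, *zibne*).
The final sound of *poghez* is /z/, which is a voiced consonant, so the suffix is -ged, giving *poghezged*.
*ah*: final sound = /h/, a voiceless consonant → -ge → *ahge*.
*bapu* — final sound /u/ (a vowel) → -wew → *bapuwew*.

poghezged, ahge, bapuwew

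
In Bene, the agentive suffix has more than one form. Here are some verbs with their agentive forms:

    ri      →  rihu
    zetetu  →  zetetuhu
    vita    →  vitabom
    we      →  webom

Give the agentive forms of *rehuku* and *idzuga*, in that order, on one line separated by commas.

rehukuhu, idzugabom

The suffix is conditioned by the last vowel: -hu when the last vowel of the stem is a high vowel (*ri*, *zetetu*); -bom when the last vowel of the stem is a non-high vowel (*vita*, *we*).
The last vowel of *rehuku* is /u/, which is a high vowel, so the suffix is -hu, giving *rehukuhu*.
The last vowel of *idzuga* is /a/, which is a non-high vowel, so the suffix is -bom, giving *idzugabom*.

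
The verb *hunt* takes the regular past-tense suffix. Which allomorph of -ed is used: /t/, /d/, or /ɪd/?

/ɪd/

The stem *hunt* ends in /t/ or /d/.
The -ed suffix is realized as /ɪd/ after /t, d/; as /t/ after other voiceless consonants; and as /d/ after other voiced sounds.
So -ed on *hunt* is pronounced /ɪd/.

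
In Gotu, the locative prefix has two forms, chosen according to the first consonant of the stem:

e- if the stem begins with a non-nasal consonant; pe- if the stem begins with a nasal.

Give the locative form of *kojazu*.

ekojazu

The first consonant of *kojazu* is /k/, which is non-nasal, so the prefix is e-, giving *ekojazu*.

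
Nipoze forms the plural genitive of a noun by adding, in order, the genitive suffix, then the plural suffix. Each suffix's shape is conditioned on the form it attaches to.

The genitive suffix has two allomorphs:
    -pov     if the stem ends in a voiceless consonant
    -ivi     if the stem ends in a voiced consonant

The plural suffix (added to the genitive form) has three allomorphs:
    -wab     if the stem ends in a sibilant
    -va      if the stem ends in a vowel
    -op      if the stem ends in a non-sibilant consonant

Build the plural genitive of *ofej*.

ofejiviva

*ofej* — final consonant /j/ (voiced) → -ivi → *ofejivi*.
The genitive form *ofejivi* — final sound /i/ (a vowel) → -va → *ofejiviva*.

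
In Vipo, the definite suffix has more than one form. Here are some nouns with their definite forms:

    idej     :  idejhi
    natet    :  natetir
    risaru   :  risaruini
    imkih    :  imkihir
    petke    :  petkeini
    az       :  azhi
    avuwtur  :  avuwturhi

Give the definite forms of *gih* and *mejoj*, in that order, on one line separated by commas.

gihir, mejojhi

The suffix is conditioned by the final sound: -ir when the stem ends in a voiceless consonant (*natet*, *imkih*); -hi when the stem ends in a voiced consonant (*idej*, *az*, *avuwtur*); -ini when the stem ends in a vowel (*risaru*, *petke*).
The final sound of *gih* is /h/, which is a voiceless consonant, so the suffix is -ir, giving *gihir*.
*mejoj*: final sound = /j/, a voiced consonant → -hi → *mejojhi*.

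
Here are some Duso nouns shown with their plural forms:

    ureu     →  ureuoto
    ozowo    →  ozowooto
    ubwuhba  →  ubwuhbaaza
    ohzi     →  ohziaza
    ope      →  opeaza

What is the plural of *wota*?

wotaaza

The suffix is conditioned by the last vowel: -oto when the last vowel of the stem is a rounded vowel (*ureu*, *ozowo*); -aza when the last vowel of the stem is an unrounded vowel (*ubwuhba*, *ohzi*, *ope*).
*wota*: last vowel = /a/, an unrounded vowel → -aza → *wotaaza*.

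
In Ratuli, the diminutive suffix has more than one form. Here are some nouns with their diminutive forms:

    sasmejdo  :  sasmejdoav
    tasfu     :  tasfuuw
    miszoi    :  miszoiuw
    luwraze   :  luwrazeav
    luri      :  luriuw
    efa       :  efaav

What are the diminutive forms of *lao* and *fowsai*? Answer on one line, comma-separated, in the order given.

Looking at the last vowel of each stem: -uw when the last vowel of the stem is a high vowel (*tasfu*, *miszoi*, *luri*); -av when the last vowel of the stem is a non-high vowel (*sasmejdo*, *luwraze*, *efa*).
The last vowel of *lao* is /o/, which is a non-high vowel, so the suffix is -av, giving *laoav*.
Since the last vowel of *fowsai* is /i/ (a high vowel), it takes -uw, giving *fowsaiuw*.

laoav, fowsaiuw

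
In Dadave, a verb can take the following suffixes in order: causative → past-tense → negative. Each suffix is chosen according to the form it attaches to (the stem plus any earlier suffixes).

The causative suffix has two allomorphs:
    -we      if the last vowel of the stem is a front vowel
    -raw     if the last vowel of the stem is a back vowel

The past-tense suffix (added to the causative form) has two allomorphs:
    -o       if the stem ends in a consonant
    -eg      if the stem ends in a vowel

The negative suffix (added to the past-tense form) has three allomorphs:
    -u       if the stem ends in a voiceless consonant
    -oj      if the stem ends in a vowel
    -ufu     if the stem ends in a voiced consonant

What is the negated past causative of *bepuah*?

bepuahrawooj

Since the last vowel of *bepuah* is /a/ (a back vowel), it takes -raw, giving *bepuahraw*.
Since the final sound of the causative form *bepuahraw* is /w/ (a consonant), it takes -o, giving *bepuahrawo*.
The past-tense form *bepuahrawo*: final sound = /o/, a vowel → -oj → *bepuahrawooj*.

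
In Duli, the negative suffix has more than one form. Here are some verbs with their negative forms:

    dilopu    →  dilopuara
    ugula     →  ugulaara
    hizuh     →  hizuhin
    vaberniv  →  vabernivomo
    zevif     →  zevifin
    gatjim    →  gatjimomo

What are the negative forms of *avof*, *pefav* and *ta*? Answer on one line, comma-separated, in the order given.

The suffix is conditioned by the final sound: -in when the stem ends in a voiceless consonant (*hizuh*, *zevif*); -omo when the stem ends in a voiced consonant (*vaberniv*, *gatjim*); -ara when the stem ends in a vowel (*dilopu*, *ugula*).
Since the final sound of *avof* is /f/ (a voiceless consonant), it takes -in, giving *avofin*.
The final sound of *pefav* is /v/, which is a voiced consonant, so the suffix is -omo, giving *pefavomo*.
*ta*: final sound = /a/, a vowel → -ara → *taara*.

avofin, pefavomo, taara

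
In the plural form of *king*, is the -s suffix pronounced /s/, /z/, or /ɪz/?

The stem *king* ends in a voiced non-sibilant sound.
The plural suffix surfaces as /ɪz/ after sibilants, /s/ after other voiceless consonants, and /z/ after other voiced sounds.
So the plural -s on *king* is pronounced /z/.

/z/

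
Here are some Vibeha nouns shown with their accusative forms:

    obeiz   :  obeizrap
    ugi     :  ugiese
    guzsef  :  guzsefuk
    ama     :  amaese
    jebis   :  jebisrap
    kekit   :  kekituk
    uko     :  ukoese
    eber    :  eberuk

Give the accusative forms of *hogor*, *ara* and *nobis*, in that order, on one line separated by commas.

The pattern is sibilance of the final sound: -rap when the stem ends in a sibilant (*obeiz*, *jebis*); -uk when the stem ends in a non-sibilant consonant (*guzsef*, *kekit*, *eber*); -ese when the stem ends in a vowel (*ugi*, *ama*, *uko*).
The final sound of *hogor* is /r/, which is a non-sibilant consonant, so the suffix is -uk, giving *hogoruk*.
*ara*: final sound = /a/, a vowel → -ese → *araese*.
*nobis*: final sound = /s/, a sibilant → -rap → *nobisrap*.

hogoruk, araese, nobisrap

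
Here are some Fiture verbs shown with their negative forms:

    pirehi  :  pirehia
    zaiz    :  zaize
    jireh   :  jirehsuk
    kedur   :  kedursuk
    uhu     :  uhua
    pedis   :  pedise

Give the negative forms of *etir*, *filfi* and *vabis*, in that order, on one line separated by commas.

Looking at the final sound of each stem: -e when the stem ends in a sibilant (*zaiz*, *pedis*); -suk when the stem ends in a non-sibilant consonant (*jireh*, *kedur*); -a when the stem ends in a vowel (*pirehi*, *uhu*).
*etir* — final sound /r/ (a non-sibilant consonant) → -suk → *etirsuk*.
*filfi* — final sound /i/ (a vowel) → -a → *filfia*.
*vabis*: final sound = /s/, a sibilant → -e → *vabise*.

etirsuk, filfia, vabise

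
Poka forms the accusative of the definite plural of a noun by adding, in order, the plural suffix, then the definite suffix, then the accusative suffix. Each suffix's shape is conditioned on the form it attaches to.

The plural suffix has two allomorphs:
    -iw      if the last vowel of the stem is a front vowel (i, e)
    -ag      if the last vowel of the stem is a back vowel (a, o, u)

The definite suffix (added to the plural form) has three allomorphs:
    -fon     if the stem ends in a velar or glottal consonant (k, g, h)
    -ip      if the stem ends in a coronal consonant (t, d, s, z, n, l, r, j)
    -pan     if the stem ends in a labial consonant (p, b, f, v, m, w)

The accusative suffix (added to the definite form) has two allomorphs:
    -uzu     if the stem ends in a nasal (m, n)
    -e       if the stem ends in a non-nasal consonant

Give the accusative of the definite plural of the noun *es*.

esiwpanuzu

*es*: last vowel = /e/, a front vowel → -iw → *esiw*.
The plural form *esiw* — final consonant /w/ (labial) → -pan → *esiwpan*.
The definite form *esiwpan*: final consonant = /n/, a nasal → -uzu → *esiwpanuzu*.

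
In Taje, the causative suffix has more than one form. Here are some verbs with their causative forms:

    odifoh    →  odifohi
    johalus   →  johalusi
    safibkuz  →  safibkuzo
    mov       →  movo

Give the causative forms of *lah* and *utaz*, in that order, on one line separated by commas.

The alternation tracks the final consonant of the stem — -i when the stem ends in a voiceless consonant (*odifoh*, *johalus*); -o when the stem ends in a voiced consonant (*safibkuz*, *mov*).
The final consonant of *lah* is /h/, which is voiceless, so the suffix is -i, giving *lahi*.
*utaz*: final consonant = /z/, voiced → -o → *utazo*.

lahi, utazo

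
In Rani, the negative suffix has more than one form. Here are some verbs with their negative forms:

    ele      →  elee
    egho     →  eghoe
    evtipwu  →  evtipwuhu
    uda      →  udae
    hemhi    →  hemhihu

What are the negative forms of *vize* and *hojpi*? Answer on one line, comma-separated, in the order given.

vizee, hojpihu

The suffix is conditioned by the last vowel: -hu when the last vowel of the stem is a high vowel (*evtipwu*, *hemhi*); -e when the last vowel of the stem is a non-high vowel (*ele*, *egho*, *uda*).
*vize* — last vowel /e/ (a non-high vowel) → -e → *vizee*.
*hojpi*: last vowel = /i/, a high vowel → -hu → *hojpihu*.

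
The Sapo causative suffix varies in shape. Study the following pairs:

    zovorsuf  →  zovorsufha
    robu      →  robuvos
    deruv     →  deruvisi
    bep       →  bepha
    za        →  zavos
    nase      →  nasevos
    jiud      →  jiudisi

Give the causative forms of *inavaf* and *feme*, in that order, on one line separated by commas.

inavafha, femevos

The suffix is conditioned by the final sound: -ha when the stem ends in a voiceless consonant (*zovorsuf*, *bep*); -isi when the stem ends in a voiced consonant (*deruv*, *jiud*); -vos when the stem ends in a vowel (*robu*, *za*, *nase*).
Since the final sound of *inavaf* is /f/ (a voiceless consonant), it takes -ha, giving *inavafha*.
The final sound of *feme* is /e/, which is a vowel, so the suffix is -vos, giving *femevos*.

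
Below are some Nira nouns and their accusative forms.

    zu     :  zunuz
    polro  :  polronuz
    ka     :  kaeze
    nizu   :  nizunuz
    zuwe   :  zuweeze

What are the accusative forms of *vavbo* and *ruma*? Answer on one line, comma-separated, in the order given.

vavbonuz, rumaeze

The pattern is rounding harmony: -nuz when the last vowel of the stem is a rounded vowel (*zu*, *polro*, *nizu*); -eze when the last vowel of the stem is an unrounded vowel (*ka*, *zuwe*).
*vavbo* — last vowel /o/ (a rounded vowel) → -nuz → *vavbonuz*.
*ruma*: last vowel = /a/, an unrounded vowel → -eze → *rumaeze*.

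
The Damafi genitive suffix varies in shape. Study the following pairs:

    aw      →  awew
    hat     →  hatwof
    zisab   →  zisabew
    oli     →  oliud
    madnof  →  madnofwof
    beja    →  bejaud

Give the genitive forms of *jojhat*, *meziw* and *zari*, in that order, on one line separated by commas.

The pattern is voicing of the final sound: -wof when the stem ends in a voiceless consonant (*hat*, *madnof*); -ew when the stem ends in a voiced consonant (*aw*, *zisab*); -ud when the stem ends in a vowel (*oli*, *beja*).
The final sound of *jojhat* is /t/, which is a voiceless consonant, so the suffix is -wof, giving *jojhatwof*.
The final sound of *meziw* is /w/, which is a voiced consonant, so the suffix is -ew, giving *meziwew*.
The final sound of *zari* is /i/, which is a vowel, so the suffix is -ud, giving *zariud*.

jojhatwof, meziwew, zariud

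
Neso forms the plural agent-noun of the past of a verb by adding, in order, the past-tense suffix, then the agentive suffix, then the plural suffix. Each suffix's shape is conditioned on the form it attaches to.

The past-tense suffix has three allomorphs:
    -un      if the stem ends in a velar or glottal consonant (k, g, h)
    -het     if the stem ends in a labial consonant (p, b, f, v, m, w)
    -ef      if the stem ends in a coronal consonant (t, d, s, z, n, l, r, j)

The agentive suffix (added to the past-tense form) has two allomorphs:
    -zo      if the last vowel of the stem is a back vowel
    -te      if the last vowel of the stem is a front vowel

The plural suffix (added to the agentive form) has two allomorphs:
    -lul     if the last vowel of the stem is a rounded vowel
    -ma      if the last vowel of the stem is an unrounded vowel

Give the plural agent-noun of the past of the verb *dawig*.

Since the final consonant of *dawig* is /g/ (velar/glottal), it takes -un, giving *dawigun*.
The past-tense form *dawigun*: last vowel = /u/, a back vowel → -zo → *dawigunzo*.
The agentive form *dawigunzo* — last vowel /o/ (a rounded vowel) → -lul → *dawigunzolul*.

dawigunzolul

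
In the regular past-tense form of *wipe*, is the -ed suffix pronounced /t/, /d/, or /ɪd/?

The stem *wipe* ends in a voiceless consonant other than /t/.
The -ed suffix is realized as /ɪd/ after /t, d/; as /t/ after other voiceless consonants; and as /d/ after other voiced sounds.
So -ed on *wipe* is pronounced /t/.

/t/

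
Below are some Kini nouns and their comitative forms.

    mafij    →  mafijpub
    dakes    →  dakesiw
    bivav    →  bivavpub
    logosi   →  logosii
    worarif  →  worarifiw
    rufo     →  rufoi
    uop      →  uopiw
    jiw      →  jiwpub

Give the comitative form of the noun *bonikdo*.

Looking at the final sound of each stem: -iw when the stem ends in a voiceless consonant (*dakes*, *worarif*, *uop*); -pub when the stem ends in a voiced consonant (*mafij*, *bivav*, *jiw*); -i when the stem ends in a vowel (*logosi*, *rufo*).
The final sound of *bonikdo* is /o/, which is a vowel, so the suffix is -i, giving *bonikdoi*.

bonikdoi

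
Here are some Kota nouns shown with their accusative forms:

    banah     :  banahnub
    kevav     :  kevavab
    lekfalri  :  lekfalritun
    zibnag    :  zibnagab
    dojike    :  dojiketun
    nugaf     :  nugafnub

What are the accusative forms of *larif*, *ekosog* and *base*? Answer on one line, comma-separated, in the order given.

larifnub, ekosogab, basetun

The pattern is voicing of the final sound: -nub when the stem ends in a voiceless consonant (*banah*, *nugaf*); -ab when the stem ends in a voiced consonant (*kevav*, *zibnag*); -tun when the stem ends in a vowel (*lekfalri*, *dojike*).
*larif* — final sound /f/ (a voiceless consonant) → -nub → *larifnub*.
Since the final sound of *ekosog* is /g/ (a voiced consonant), it takes -ab, giving *ekosogab*.
*base*: final sound = /e/, a vowel → -tun → *basetun*.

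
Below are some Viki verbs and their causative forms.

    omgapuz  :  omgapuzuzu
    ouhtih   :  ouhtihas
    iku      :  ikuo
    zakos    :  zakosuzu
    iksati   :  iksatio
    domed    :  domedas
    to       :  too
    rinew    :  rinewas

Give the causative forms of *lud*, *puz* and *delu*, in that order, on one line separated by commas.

ludas, puzuzu, deluo

The pattern is sibilance of the final sound: -uzu when the stem ends in a sibilant (*omgapuz*, *zakos*); -as when the stem ends in a non-sibilant consonant (*ouhtih*, *domed*, *rinew*); -o when the stem ends in a vowel (*iku*, *iksati*, *to*).
*lud* — final sound /d/ (a non-sibilant consonant) → -as → *ludas*.
*puz*: final sound = /z/, a sibilant → -uzu → *puzuzu*.
The final sound of *delu* is /u/, which is a vowel, so the suffix is -o, giving *deluo*.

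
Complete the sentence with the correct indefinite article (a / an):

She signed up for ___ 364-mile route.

a

The indefinite article is chosen by the initial *sound* of the following word, not its spelling.
The number *364* is spoken "three hundred …", beginning with /θriː/ — a consonant sound.
So the article is *a*: She signed up for a 364-mile route.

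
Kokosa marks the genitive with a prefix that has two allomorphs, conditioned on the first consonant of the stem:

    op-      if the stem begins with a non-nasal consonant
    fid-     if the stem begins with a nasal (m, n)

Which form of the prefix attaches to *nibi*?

fid-

*nibi* — first consonant /n/ (a nasal) → fid-.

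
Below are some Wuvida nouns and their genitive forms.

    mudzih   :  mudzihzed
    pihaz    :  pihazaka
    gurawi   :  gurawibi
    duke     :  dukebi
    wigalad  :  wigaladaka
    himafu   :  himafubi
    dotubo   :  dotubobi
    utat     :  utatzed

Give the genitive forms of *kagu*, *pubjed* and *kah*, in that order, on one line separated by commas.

kagubi, pubjedaka, kahzed

Looking at the final sound of each stem: -zed when the stem ends in a voiceless consonant (*mudzih*, *utat*); -aka when the stem ends in a voiced consonant (*pihaz*, *wigalad*); -bi when the stem ends in a vowel (*gurawi*, *duke*, *himafu*, *dotubo*).
*kagu* — final sound /u/ (a vowel) → -bi → *kagubi*.
*pubjed*: final sound = /d/, a voiced consonant → -aka → *pubjedaka*.
The final sound of *kah* is /h/, which is a voiceless consonant, so the suffix is -zed, giving *kahzed*.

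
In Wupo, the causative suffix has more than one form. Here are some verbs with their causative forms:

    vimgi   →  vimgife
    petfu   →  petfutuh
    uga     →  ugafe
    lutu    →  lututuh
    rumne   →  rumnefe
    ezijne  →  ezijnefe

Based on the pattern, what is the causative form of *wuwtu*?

wuwtutuh

Looking at the last vowel of each stem: -tuh when the last vowel of the stem is a rounded vowel (*petfu*, *lutu*); -fe when the last vowel of the stem is an unrounded vowel (*vimgi*, *uga*, *rumne*, *ezijne*).
Since the last vowel of *wuwtu* is /u/ (a rounded vowel), it takes -tuh, giving *wuwtutuh*.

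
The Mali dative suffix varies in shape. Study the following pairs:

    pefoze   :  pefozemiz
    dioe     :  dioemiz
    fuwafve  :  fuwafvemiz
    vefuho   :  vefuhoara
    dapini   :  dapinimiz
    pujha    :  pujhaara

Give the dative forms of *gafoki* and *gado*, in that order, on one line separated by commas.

gafokimiz, gadoara

Looking at the last vowel of each stem: -miz when the last vowel of the stem is a front vowel (*pefoze*, *dioe*, *fuwafve*, *dapini*); -ara when the last vowel of the stem is a back vowel (*vefuho*, *pujha*).
The last vowel of *gafoki* is /i/, which is a front vowel, so the suffix is -miz, giving *gafokimiz*.
*gado*: last vowel = /o/, a back vowel → -ara → *gadoara*.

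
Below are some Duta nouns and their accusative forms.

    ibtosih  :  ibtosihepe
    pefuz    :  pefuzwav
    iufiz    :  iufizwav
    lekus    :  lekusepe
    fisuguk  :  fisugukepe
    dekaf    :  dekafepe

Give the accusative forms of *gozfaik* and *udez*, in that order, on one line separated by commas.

gozfaikepe, udezwav

The alternation tracks the final consonant of the stem — -epe when the stem ends in a voiceless consonant (*ibtosih*, *lekus*, *fisuguk*, *dekaf*); -wav when the stem ends in a voiced consonant (*pefuz*, *iufiz*).
*gozfaik* — final consonant /k/ (voiceless) → -epe → *gozfaikepe*.
The final consonant of *udez* is /z/, which is voiced, so the suffix is -wav, giving *udezwav*.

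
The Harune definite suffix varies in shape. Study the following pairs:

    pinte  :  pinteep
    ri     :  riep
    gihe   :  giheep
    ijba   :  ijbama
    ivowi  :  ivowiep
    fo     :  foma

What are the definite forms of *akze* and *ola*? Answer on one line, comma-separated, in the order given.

akzeep, olama

Looking at the last vowel of each stem: -ep when the last vowel of the stem is a front vowel (*pinte*, *ri*, *gihe*, *ivowi*); -ma when the last vowel of the stem is a back vowel (*ijba*, *fo*).
*akze*: last vowel = /e/, a front vowel → -ep → *akzeep*.
*ola* — last vowel /a/ (a back vowel) → -ma → *olama*.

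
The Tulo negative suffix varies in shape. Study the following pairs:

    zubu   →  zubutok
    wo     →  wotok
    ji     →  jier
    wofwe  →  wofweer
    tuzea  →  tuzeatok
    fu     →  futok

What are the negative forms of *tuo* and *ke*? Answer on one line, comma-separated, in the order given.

tuotok, keer

The alternation tracks the last vowel of the stem — -er when the last vowel of the stem is a front vowel (*ji*, *wofwe*); -tok when the last vowel of the stem is a back vowel (*zubu*, *wo*, *tuzea*, *fu*).
Since the last vowel of *tuo* is /o/ (a back vowel), it takes -tok, giving *tuotok*.
*ke*: last vowel = /e/, a front vowel → -er → *keer*.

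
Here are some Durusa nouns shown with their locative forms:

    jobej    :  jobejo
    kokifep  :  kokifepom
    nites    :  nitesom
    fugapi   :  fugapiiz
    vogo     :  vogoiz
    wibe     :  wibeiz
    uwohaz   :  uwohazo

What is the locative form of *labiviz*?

labivizo

The suffix is conditioned by the final sound: -om when the stem ends in a voiceless consonant (*kokifep*, *nites*); -o when the stem ends in a voiced consonant (*jobej*, *uwohaz*); -iz when the stem ends in a vowel (*fugapi*, *vogo*, *wibe*).
Since the final sound of *labiviz* is /z/ (a voiced consonant), it takes -o, giving *labivizo*.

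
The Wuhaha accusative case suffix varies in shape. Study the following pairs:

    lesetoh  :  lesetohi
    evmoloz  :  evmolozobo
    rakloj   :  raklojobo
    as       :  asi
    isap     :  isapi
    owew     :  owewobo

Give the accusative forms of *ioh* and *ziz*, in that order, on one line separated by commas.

The suffix is conditioned by the final consonant: -i when the stem ends in a voiceless consonant (*lesetoh*, *as*, *isap*); -obo when the stem ends in a voiced consonant (*evmoloz*, *rakloj*, *owew*).
*ioh* — final consonant /h/ (voiceless) → -i → *iohi*.
*ziz* — final consonant /z/ (voiced) → -obo → *zizobo*.

iohi, zizobo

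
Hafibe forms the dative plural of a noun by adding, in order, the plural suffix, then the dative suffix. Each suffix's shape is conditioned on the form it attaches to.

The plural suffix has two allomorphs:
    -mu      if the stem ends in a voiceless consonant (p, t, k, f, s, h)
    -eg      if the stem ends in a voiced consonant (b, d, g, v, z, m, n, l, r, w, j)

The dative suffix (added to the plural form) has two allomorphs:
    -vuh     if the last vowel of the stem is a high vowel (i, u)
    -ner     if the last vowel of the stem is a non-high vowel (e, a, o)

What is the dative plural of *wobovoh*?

The final consonant of *wobovoh* is /h/, which is voiceless, so the plural suffix is -mu, giving *wobovohmu*.
Since the last vowel of the plural form *wobovohmu* is /u/ (a high vowel), it takes -vuh, giving *wobovohmuvuh*.

wobovohmuvuh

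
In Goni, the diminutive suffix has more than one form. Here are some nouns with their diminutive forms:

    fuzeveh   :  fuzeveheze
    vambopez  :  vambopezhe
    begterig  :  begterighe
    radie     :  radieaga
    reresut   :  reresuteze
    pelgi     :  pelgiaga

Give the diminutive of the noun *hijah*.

The alternation tracks the final sound of the stem — -eze when the stem ends in a voiceless consonant (*fuzeveh*, *reresut*); -he when the stem ends in a voiced consonant (*vambopez*, *begterig*); -aga when the stem ends in a vowel (*radie*, *pelgi*).
Since the final sound of *hijah* is /h/ (a voiceless consonant), it takes -eze, giving *hijaheze*.

hijaheze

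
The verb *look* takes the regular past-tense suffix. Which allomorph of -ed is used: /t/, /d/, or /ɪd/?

/t/

The stem *look* ends in a voiceless consonant other than /t/.
The -ed suffix is realized as /ɪd/ after /t, d/; as /t/ after other voiceless consonants; and as /d/ after other voiced sounds.
So -ed on *look* is pronounced /t/.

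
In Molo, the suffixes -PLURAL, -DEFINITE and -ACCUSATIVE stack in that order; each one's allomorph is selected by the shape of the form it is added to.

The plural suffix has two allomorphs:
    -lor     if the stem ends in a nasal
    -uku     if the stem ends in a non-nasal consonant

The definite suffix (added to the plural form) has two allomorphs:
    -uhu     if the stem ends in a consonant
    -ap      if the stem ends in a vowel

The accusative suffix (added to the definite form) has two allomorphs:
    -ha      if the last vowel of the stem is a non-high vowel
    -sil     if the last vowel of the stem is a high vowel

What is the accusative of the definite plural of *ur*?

urukuapha

The final consonant of *ur* is /r/, which is non-nasal, so the plural suffix is -uku, giving *uruku*.
The final sound of the plural form *uruku* is /u/, which is a vowel, so the definite suffix is -ap, giving *urukuap*.
The last vowel of the definite form *urukuap* is /a/, which is a non-high vowel, so the accusative suffix is -ha, giving *urukuapha*.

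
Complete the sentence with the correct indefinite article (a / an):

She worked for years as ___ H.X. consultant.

The indefinite article is chosen by the initial *sound* of the following word, not its spelling.
The initialism *H.X.* is read letter by letter; the first letter, H, is pronounced /eɪtʃ/, which begins with a vowel sound.
So the article is *an*: She worked for years as an H.X. consultant.

an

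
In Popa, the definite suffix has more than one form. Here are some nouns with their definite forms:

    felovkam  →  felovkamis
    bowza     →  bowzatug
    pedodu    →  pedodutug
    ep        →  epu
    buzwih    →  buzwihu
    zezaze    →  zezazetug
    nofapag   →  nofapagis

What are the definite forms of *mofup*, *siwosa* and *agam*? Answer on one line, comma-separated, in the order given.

The alternation tracks the final sound of the stem — -u when the stem ends in a voiceless consonant (*ep*, *buzwih*); -is when the stem ends in a voiced consonant (*felovkam*, *nofapag*); -tug when the stem ends in a vowel (*bowza*, *pedodu*, *zezaze*).
Since the final sound of *mofup* is /p/ (a voiceless consonant), it takes -u, giving *mofupu*.
The final sound of *siwosa* is /a/, which is a vowel, so the suffix is -tug, giving *siwosatug*.
*agam* — final sound /m/ (a voiced consonant) → -is → *agamis*.

mofupu, siwosatug, agamis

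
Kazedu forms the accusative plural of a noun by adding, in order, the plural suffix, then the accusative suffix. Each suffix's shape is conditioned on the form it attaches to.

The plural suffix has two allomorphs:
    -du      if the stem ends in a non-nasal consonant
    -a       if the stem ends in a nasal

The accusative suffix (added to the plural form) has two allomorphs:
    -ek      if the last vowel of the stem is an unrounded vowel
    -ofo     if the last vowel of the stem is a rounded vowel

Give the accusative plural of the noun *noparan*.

noparanaek

*noparan* — final consonant /n/ (a nasal) → -a → *noparana*.
The plural form *noparana*: last vowel = /a/, an unrounded vowel → -ek → *noparanaek*.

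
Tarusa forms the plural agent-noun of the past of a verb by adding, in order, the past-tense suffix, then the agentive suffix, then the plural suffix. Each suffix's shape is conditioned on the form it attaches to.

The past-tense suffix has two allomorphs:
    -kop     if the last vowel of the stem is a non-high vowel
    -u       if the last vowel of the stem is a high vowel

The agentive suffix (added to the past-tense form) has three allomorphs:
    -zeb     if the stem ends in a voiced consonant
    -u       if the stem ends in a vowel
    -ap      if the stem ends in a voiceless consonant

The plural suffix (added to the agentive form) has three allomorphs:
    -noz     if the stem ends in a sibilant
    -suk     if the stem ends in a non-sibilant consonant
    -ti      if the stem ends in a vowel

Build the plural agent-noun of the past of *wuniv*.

wunivuuti

*wuniv*: last vowel = /i/, a high vowel → -u → *wunivu*.
The past-tense form *wunivu* — final sound /u/ (a vowel) → -u → *wunivuu*.
The agentive form *wunivuu*: final sound = /u/, a vowel → -ti → *wunivuuti*.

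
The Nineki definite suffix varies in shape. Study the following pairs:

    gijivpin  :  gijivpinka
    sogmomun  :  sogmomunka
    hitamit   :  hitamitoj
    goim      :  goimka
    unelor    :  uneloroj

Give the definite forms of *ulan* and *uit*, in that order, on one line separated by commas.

ulanka, uitoj

The alternation tracks the final consonant of the stem — -ka when the stem ends in a nasal (*gijivpin*, *sogmomun*, *goim*); -oj when the stem ends in a non-nasal consonant (*hitamit*, *unelor*).
*ulan*: final consonant = /n/, a nasal → -ka → *ulanka*.
Since the final consonant of *uit* is /t/ (non-nasal), it takes -oj, giving *uitoj*.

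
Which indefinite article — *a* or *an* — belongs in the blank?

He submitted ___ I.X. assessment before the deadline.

an

The indefinite article is chosen by the initial *sound* of the following word, not its spelling.
The initialism *I.X.* is read letter by letter; the first letter, I, is pronounced /aɪ/, which begins with a vowel sound.
So the article is *an*: He submitted an I.X. assessment before the deadline.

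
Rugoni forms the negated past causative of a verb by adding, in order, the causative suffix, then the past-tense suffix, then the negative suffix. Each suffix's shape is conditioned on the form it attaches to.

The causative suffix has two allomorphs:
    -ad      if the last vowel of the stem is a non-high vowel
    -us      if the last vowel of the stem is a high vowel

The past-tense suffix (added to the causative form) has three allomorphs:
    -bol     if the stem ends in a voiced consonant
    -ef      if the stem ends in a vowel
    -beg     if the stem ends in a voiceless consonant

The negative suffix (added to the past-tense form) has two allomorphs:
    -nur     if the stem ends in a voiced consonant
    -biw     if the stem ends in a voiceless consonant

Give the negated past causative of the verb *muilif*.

muilifusbegnur

The last vowel of *muilif* is /i/, which is a high vowel, so the causative suffix is -us, giving *muilifus*.
The causative form *muilifus*: final sound = /s/, a voiceless consonant → -beg → *muilifusbeg*.
The past-tense form *muilifusbeg*: final consonant = /g/, voiced → -nur → *muilifusbegnur*.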